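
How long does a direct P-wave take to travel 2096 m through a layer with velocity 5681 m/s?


t = x / V
= 2096 / 5681
= 0.3689 s

0.3689


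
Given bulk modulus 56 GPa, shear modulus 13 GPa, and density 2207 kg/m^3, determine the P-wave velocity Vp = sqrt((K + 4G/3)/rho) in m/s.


First compute the effective modulus:
K + 4G/3 = 56e9 + 4*13e9/3 = 73333333333.33 Pa
Then divide by density:
73333333333.33 / 2207 = 33227609.1225 Pa/(kg/m^3)
Take the square root:
Vp = sqrt(33227609.1225) = 5764.34 m/s

5764.34


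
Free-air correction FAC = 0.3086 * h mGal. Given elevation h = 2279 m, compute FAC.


FAC = 0.3086 * h
= 0.3086 * 2279
= 703.2994 mGal

703.2994


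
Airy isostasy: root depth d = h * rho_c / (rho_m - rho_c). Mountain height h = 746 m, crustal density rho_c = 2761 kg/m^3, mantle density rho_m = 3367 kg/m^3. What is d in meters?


rho_m - rho_c = 3367 - 2761 = 606
d = 746 * 2761 / 606
= 2059706 / 606
= 3398.85 m

3398.85


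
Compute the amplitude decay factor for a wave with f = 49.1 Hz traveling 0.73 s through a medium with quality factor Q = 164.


pi*f*t/Q = pi*49.1*0.73/164 = 0.68661
A/A0 = exp(-0.68661) = 0.503279

0.503279


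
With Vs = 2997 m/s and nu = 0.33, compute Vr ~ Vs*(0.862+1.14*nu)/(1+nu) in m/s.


Numerator factor = 0.862 + 1.14*0.33 = 1.2382
Denominator = 1 + 0.33 = 1.33
Vr = 2997 * 1.2382 / 1.33 = 2790.14 m/s

2790.14


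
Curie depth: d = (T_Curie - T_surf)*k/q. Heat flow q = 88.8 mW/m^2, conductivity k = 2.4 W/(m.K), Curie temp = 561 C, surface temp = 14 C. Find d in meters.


T_Curie - T_surf = 561 - 14 = 547 C
Convert q to W/m^2: 88.8 mW/m^2 = 0.0888 W/m^2
d = 547 * 2.4 / 0.0888 = 14783.78 m

14783.78


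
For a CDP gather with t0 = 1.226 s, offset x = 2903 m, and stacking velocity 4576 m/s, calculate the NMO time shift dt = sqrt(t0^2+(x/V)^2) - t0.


x/Vnmo = 2903/4576 = 0.634397
(x/Vnmo)^2 = 0.402459
t0^2 = 1.503076
sqrt(1.503076 + 0.402459) = 1.380411
dt = 1.380411 - 1.226 = 0.154411

0.154411


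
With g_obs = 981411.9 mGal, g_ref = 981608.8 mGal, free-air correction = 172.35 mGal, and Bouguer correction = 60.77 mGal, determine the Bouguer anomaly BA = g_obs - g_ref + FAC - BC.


BA = g_obs - g_ref + FAC - BC
= 981411.9 - 981608.8 + 172.35 - 60.77
= -85.32 mGal

-85.32


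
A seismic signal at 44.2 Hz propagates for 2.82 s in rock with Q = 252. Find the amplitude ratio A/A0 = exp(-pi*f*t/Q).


pi*f*t/Q = pi*44.2*2.82/252 = 1.553892
A/A0 = exp(-1.553892) = 0.211424

0.211424


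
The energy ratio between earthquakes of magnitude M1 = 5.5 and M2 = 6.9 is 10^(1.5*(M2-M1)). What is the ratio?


M2 - M1 = 6.9 - 5.5 = 1.4
1.5 * 1.4 = 2.1
ratio = 10^2.1 = 125.89

125.89


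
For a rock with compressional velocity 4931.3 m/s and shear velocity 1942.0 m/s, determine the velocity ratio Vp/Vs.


Vp/Vs = 4931.3 / 1942.0
= 2.5393

2.5393


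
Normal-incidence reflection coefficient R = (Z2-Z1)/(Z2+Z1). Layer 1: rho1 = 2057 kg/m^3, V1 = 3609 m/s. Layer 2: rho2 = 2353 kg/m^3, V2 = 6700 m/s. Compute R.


Z1 = 2057 * 3609 = 7423713
Z2 = 2353 * 6700 = 15765100
R = (15765100 - 7423713) / (15765100 + 7423713) = 8341387 / 23188813 = 0.3597

0.3597


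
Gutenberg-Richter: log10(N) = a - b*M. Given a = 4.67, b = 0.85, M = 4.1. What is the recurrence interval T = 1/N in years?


log10(N) = 4.67 - 0.85*4.1 = 1.185
N = 10^1.185 = 15.310875
T = 1/N = 1/15.310875 = 0.0653 years

0.0653


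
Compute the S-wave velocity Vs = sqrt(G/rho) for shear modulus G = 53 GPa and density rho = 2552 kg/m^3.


Convert G to Pa: G = 53e9 Pa
Compute G/rho = 53e9 / 2552 = 20768025.0784
Vs = sqrt(20768025.0784) = 4557.19 m/s

4557.19


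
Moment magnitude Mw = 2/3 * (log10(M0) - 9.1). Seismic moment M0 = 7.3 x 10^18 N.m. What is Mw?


log10(M0) = log10(7.3 x 10^18) = 18.8633
Mw = 2/3 * (18.8633 - 9.1)
= 2/3 * 9.7633
= 6.51

6.51


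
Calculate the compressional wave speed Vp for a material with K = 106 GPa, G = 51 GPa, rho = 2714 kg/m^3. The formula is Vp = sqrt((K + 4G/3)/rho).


First compute the effective modulus:
K + 4G/3 = 106e9 + 4*51e9/3 = 174000000000.0 Pa
Then divide by density:
174000000000.0 / 2714 = 64112011.7907 Pa/(kg/m^3)
Take the square root:
Vp = sqrt(64112011.7907) = 8007.0 m/s

8007.0


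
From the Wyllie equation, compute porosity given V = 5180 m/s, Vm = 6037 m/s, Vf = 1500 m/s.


1/V - 1/Vm = 1/5180 - 1/6037 = 2.741e-05
1/Vf - 1/Vm = 1/1500 - 1/6037 = 0.00050102
phi = 2.741e-05 / 0.00050102 = 0.0547

0.0547


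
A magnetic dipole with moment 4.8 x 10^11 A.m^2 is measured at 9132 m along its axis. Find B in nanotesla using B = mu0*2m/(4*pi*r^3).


m = 4.8 x 10^11 = 480000000000 A.m^2
2m = 960000000000 A.m^2
r^3 = 9132^3 = 761548747968
B = (4pi*10^-7) * 960000000000 / (4*pi * 761548747968) * 1e9
= 1206371.578978 / 9569903807867.1 * 1e9
= 126.0589 nT

126.0589


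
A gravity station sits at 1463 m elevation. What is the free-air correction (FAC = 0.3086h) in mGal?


FAC = 0.3086 * h
= 0.3086 * 1463
= 451.4818 mGal

451.4818


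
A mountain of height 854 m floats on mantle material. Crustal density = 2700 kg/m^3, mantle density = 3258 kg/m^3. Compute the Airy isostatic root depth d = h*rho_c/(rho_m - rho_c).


rho_m - rho_c = 3258 - 2700 = 558
d = 854 * 2700 / 558
= 2305800 / 558
= 4132.26 m

4132.26


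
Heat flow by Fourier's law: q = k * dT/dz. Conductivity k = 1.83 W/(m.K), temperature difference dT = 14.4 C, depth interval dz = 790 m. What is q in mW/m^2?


q = k * dT / dz * 1000
= 1.83 * 14.4 / 790 * 1000
= 0.033357 * 1000
= 33.357 mW/m^2

33.357


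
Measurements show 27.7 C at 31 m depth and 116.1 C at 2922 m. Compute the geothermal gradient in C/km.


dT = 116.1 - 27.7 = 88.4 C
dz = 2922 - 31 = 2891 m
gradient = dT/dz * 1000 = 88.4/2891 * 1000 = 30.5777 C/km

30.5777


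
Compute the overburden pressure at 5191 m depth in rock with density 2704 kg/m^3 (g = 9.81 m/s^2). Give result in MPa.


P = rho * g * z / 1e6
= 2704 * 9.81 * 5191 / 1e6
= 137697711.84 / 1e6
= 137.6977 MPa

137.6977


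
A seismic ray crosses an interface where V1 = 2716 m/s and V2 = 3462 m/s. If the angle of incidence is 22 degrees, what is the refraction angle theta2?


sin(theta1) = sin(22 deg) = 0.374607
sin(theta2) = V2/V1 * sin(theta1) = 3462/2716 * 0.374607 = 0.477499
theta2 = arcsin(0.477499) = 28.5222 degrees

28.5222


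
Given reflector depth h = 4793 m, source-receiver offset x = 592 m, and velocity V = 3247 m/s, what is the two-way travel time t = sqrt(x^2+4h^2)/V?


x^2 + 4h^2 = 592^2 + 4*4793^2 = 350464 + 91891396 = 92241860
sqrt(92241860) = 9604.2626
t = 9604.2626 / 3247 = 2.9579 s

2.9579


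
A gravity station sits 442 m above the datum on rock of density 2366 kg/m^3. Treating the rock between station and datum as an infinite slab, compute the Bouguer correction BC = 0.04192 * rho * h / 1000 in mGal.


BC = 0.04192 * rho * h / 1000
= 0.04192 * 2366 * 442 / 1000
= 43.8388 mGal

43.8388


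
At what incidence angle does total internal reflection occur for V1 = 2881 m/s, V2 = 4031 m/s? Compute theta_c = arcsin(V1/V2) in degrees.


V1/V2 = 2881/4031 = 0.714711
theta_c = arcsin(0.714711) = 45.6195 degrees

45.6195


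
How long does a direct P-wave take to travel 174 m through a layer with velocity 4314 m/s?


t = x / V
= 174 / 4314
= 0.0403 s

0.0403


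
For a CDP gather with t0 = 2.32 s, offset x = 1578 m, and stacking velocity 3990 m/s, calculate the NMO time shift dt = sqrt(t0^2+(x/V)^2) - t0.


x/Vnmo = 1578/3990 = 0.395489
(x/Vnmo)^2 = 0.156411
t0^2 = 5.3824
sqrt(5.3824 + 0.156411) = 2.353468
dt = 2.353468 - 2.32 = 0.033468

0.033468


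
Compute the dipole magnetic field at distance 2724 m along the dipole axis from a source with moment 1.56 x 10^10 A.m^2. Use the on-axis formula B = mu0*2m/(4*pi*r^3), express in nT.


m = 1.56 x 10^10 = 15600000000 A.m^2
2m = 31200000000 A.m^2
r^3 = 2724^3 = 20212559424
B = (4pi*10^-7) * 31200000000 / (4*pi * 20212559424) * 1e9
= 39207.076317 / 253998512786.74 * 1e9
= 154.3595 nT

154.3595


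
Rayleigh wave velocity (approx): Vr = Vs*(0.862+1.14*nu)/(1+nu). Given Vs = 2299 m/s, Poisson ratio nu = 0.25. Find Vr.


Numerator factor = 0.862 + 1.14*0.25 = 1.147
Denominator = 1 + 0.25 = 1.25
Vr = 2299 * 1.147 / 1.25 = 2109.56 m/s

2109.56


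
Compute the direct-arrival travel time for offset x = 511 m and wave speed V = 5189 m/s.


t = x / V
= 511 / 5189
= 0.0985 s

0.0985


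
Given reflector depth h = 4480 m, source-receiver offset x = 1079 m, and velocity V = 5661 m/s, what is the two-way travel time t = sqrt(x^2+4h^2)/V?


x^2 + 4h^2 = 1079^2 + 4*4480^2 = 1164241 + 80281600 = 81445841
sqrt(81445841) = 9024.735
t = 9024.735 / 5661 = 1.5942 s

1.5942


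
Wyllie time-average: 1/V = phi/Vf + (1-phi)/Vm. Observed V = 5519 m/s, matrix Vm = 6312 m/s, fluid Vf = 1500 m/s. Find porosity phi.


1/V - 1/Vm = 1/5519 - 1/6312 = 2.276e-05
1/Vf - 1/Vm = 1/1500 - 1/6312 = 0.00050824
phi = 2.276e-05 / 0.00050824 = 0.0448

0.0448


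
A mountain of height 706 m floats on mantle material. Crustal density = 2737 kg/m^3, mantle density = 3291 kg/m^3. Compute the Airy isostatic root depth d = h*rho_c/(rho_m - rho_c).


rho_m - rho_c = 3291 - 2737 = 554
d = 706 * 2737 / 554
= 1932322 / 554
= 3487.95 m

3487.95


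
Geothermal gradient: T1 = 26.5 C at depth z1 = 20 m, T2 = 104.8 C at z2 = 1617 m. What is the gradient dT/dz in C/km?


dT = 104.8 - 26.5 = 78.3 C
dz = 1617 - 20 = 1597 m
gradient = dT/dz * 1000 = 78.3/1597 * 1000 = 49.0294 C/km

49.0294


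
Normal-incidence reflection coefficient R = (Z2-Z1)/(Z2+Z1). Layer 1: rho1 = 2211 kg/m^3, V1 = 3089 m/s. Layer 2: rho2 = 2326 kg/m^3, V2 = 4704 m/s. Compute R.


Z1 = 2211 * 3089 = 6829779
Z2 = 2326 * 4704 = 10941504
R = (10941504 - 6829779) / (10941504 + 6829779) = 4111725 / 17771283 = 0.2314

0.2314


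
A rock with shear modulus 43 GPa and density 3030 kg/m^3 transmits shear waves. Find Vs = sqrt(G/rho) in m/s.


Convert G to Pa: G = 43e9 Pa
Compute G/rho = 43e9 / 3030 = 14191419.1419
Vs = sqrt(14191419.1419) = 3767.15 m/s

3767.15


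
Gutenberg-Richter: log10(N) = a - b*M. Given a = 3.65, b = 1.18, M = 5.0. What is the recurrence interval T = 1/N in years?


log10(N) = 3.65 - 1.18*5.0 = -2.25
N = 10^-2.25 = 0.005623
T = 1/N = 1/0.005623 = 177.8279 years

177.8279


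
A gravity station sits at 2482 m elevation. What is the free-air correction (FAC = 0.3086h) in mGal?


FAC = 0.3086 * h
= 0.3086 * 2482
= 765.9452 mGal

765.9452


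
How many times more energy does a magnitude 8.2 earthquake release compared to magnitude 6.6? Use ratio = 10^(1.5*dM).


M2 - M1 = 8.2 - 6.6 = 1.6
1.5 * 1.6 = 2.4
ratio = 10^2.4 = 251.19

251.19


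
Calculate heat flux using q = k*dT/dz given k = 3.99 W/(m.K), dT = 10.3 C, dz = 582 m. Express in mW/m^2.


q = k * dT / dz * 1000
= 3.99 * 10.3 / 582 * 1000
= 0.070613 * 1000
= 70.6134 mW/m^2

70.6134


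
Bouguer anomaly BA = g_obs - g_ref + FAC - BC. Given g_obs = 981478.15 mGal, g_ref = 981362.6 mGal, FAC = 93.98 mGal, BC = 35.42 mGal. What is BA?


BA = g_obs - g_ref + FAC - BC
= 981478.15 - 981362.6 + 93.98 - 35.42
= 174.11 mGal

174.11


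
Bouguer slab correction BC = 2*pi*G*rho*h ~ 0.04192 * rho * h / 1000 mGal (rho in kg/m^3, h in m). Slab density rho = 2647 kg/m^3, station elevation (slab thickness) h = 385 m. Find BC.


BC = 0.04192 * rho * h / 1000
= 0.04192 * 2647 * 385 / 1000
= 42.7205 mGal

42.7205


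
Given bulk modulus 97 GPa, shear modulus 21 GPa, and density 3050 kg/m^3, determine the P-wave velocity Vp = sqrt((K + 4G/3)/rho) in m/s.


First compute the effective modulus:
K + 4G/3 = 97e9 + 4*21e9/3 = 125000000000.0 Pa
Then divide by density:
125000000000.0 / 3050 = 40983606.5574 Pa/(kg/m^3)
Take the square root:
Vp = sqrt(40983606.5574) = 6401.84 m/s

6401.84


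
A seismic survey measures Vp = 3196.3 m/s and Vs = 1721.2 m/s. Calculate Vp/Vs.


Vp/Vs = 3196.3 / 1721.2
= 1.857

1.857


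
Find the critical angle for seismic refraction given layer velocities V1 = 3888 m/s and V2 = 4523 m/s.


V1/V2 = 3888/4523 = 0.859606
theta_c = arcsin(0.859606) = 59.2724 degrees

59.2724


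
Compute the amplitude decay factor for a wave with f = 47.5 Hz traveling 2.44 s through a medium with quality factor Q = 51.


pi*f*t/Q = pi*47.5*2.44/51 = 7.139423
A/A0 = exp(-7.139423) = 0.000793

7.930000e-04


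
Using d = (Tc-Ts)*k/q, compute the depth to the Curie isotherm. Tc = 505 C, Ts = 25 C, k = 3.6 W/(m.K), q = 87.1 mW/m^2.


T_Curie - T_surf = 505 - 25 = 480 C
Convert q to W/m^2: 87.1 mW/m^2 = 0.0871 W/m^2
d = 480 * 3.6 / 0.0871 = 19839.27 m

19839.27


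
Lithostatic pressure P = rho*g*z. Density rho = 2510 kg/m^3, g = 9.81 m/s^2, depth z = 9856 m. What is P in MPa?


P = rho * g * z / 1e6
= 2510 * 9.81 * 9856 / 1e6
= 242685273.6 / 1e6
= 242.6853 MPa

242.6853


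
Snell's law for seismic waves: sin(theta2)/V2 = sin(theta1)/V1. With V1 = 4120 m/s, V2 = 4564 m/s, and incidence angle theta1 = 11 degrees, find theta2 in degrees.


sin(theta1) = sin(11 deg) = 0.190809
sin(theta2) = V2/V1 * sin(theta1) = 4564/4120 * 0.190809 = 0.211372
theta2 = arcsin(0.211372) = 12.2028 degrees

12.2028


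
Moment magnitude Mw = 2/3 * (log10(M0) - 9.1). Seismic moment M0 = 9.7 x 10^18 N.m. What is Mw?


log10(M0) = log10(9.7 x 10^18) = 18.9868
Mw = 2/3 * (18.9868 - 9.1)
= 2/3 * 9.8868
= 6.59

6.59


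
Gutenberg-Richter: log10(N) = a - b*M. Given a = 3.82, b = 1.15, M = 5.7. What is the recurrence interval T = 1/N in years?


log10(N) = 3.82 - 1.15*5.7 = -2.735
N = 10^-2.735 = 0.001841
T = 1/N = 1/0.001841 = 543.2503 years

543.2503


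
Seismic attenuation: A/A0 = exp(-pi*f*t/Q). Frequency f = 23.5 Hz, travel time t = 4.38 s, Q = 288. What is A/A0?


pi*f*t/Q = pi*23.5*4.38/288 = 1.122792
A/A0 = exp(-1.122792) = 0.32537

0.32537


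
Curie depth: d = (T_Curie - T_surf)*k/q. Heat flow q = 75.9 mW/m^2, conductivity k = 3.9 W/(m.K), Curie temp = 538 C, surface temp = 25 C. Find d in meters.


T_Curie - T_surf = 538 - 25 = 513 C
Convert q to W/m^2: 75.9 mW/m^2 = 0.0759 W/m^2
d = 513 * 3.9 / 0.0759 = 26359.68 m

26359.68


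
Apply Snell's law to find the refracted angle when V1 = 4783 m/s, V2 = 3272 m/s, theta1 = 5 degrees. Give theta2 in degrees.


sin(theta1) = sin(5 deg) = 0.087156
sin(theta2) = V2/V1 * sin(theta1) = 3272/4783 * 0.087156 = 0.059622
theta2 = arcsin(0.059622) = 3.4181 degrees

3.4181


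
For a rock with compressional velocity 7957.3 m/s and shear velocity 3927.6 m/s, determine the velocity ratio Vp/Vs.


Vp/Vs = 7957.3 / 3927.6
= 2.026

2.026


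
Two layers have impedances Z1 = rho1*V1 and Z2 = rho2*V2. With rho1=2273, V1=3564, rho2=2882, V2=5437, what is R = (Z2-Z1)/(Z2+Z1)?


Z1 = 2273 * 3564 = 8100972
Z2 = 2882 * 5437 = 15669434
R = (15669434 - 8100972) / (15669434 + 8100972) = 7568462 / 23770406 = 0.3184

0.3184


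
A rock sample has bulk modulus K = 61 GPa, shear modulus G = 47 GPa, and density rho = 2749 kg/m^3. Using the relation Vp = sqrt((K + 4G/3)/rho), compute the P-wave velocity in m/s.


First compute the effective modulus:
K + 4G/3 = 61e9 + 4*47e9/3 = 123666666666.67 Pa
Then divide by density:
123666666666.67 / 2749 = 44986055.5353 Pa/(kg/m^3)
Take the square root:
Vp = sqrt(44986055.5353) = 6707.16 m/s

6707.16


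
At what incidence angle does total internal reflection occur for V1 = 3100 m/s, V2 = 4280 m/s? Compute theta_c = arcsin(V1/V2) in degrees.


V1/V2 = 3100/4280 = 0.724299
theta_c = arcsin(0.724299) = 46.4106 degrees

46.4106


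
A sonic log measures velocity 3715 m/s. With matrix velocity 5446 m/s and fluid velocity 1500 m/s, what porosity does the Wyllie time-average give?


1/V - 1/Vm = 1/3715 - 1/5446 = 8.556e-05
1/Vf - 1/Vm = 1/1500 - 1/5446 = 0.00048305
phi = 8.556e-05 / 0.00048305 = 0.1771

0.1771


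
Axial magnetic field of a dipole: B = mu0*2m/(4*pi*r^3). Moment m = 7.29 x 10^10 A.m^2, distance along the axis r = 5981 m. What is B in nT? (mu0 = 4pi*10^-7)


m = 7.29 x 10^10 = 72900000000 A.m^2
2m = 145800000000 A.m^2
r^3 = 5981^3 = 213954491141
B = (4pi*10^-7) * 145800000000 / (4*pi * 213954491141) * 1e9
= 183217.683557 / 2688631430284.43 * 1e9
= 68.1453 nT

68.1453


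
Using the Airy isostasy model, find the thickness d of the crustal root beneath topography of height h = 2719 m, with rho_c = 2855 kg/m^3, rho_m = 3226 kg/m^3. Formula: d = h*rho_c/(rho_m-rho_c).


rho_m - rho_c = 3226 - 2855 = 371
d = 2719 * 2855 / 371
= 7762745 / 371
= 20923.84 m

20923.84


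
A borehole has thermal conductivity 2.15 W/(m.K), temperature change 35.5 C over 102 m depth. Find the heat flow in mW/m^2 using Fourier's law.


q = k * dT / dz * 1000
= 2.15 * 35.5 / 102 * 1000
= 0.748284 * 1000
= 748.2843 mW/m^2

748.2843


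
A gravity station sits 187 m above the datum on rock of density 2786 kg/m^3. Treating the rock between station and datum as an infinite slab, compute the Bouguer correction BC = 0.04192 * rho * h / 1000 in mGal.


BC = 0.04192 * rho * h / 1000
= 0.04192 * 2786 * 187 / 1000
= 21.8396 mGal

21.8396


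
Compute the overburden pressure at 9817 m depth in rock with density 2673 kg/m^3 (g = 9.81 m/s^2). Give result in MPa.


P = rho * g * z / 1e6
= 2673 * 9.81 * 9817 / 1e6
= 257422650.21 / 1e6
= 257.4227 MPa

257.4227


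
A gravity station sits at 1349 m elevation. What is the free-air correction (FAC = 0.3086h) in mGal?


FAC = 0.3086 * h
= 0.3086 * 1349
= 416.3014 mGal

416.3014


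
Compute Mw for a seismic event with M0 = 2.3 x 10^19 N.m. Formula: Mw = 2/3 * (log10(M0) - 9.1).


log10(M0) = log10(2.3 x 10^19) = 19.3617
Mw = 2/3 * (19.3617 - 9.1)
= 2/3 * 10.2617
= 6.84

6.84


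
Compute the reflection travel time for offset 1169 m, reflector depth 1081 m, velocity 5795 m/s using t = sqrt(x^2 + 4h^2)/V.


x^2 + 4h^2 = 1169^2 + 4*1081^2 = 1366561 + 4674244 = 6040805
sqrt(6040805) = 2457.8049
t = 2457.8049 / 5795 = 0.4241 s

0.4241


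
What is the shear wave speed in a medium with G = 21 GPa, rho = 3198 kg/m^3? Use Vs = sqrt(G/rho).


Convert G to Pa: G = 21e9 Pa
Compute G/rho = 21e9 / 3198 = 6566604.1276
Vs = sqrt(6566604.1276) = 2562.54 m/s

2562.54


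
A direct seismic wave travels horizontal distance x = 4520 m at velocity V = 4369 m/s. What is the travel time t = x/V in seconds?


t = x / V
= 4520 / 4369
= 1.0346 s

1.0346


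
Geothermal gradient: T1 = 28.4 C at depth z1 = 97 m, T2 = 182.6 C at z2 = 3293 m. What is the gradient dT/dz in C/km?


dT = 182.6 - 28.4 = 154.2 C
dz = 3293 - 97 = 3196 m
gradient = dT/dz * 1000 = 154.2/3196 * 1000 = 48.2478 C/km

48.2478


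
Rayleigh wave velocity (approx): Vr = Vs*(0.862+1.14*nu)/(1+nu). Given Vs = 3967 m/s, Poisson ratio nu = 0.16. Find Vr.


Numerator factor = 0.862 + 1.14*0.16 = 1.0444
Denominator = 1 + 0.16 = 1.16
Vr = 3967 * 1.0444 / 1.16 = 3571.67 m/s

3571.67


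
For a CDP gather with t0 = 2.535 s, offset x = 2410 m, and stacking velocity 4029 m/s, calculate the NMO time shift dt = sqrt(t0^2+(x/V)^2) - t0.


x/Vnmo = 2410/4029 = 0.598163
(x/Vnmo)^2 = 0.357799
t0^2 = 6.426225
sqrt(6.426225 + 0.357799) = 2.604616
dt = 2.604616 - 2.535 = 0.069616

0.069616


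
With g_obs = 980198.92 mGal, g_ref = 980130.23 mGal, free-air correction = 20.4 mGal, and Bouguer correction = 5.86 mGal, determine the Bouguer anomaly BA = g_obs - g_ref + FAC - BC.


BA = g_obs - g_ref + FAC - BC
= 980198.92 - 980130.23 + 20.4 - 5.86
= 83.23 mGal

83.23


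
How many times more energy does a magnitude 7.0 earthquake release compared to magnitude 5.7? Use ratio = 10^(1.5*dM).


M2 - M1 = 7.0 - 5.7 = 1.3
1.5 * 1.3 = 1.95
ratio = 10^1.95 = 89.13

89.13


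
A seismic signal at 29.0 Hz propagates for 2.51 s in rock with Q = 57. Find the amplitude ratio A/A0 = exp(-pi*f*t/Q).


pi*f*t/Q = pi*29.0*2.51/57 = 4.011869
A/A0 = exp(-4.011869) = 0.0181

0.0181


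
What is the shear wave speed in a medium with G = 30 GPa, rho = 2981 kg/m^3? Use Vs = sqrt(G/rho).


Convert G to Pa: G = 30e9 Pa
Compute G/rho = 30e9 / 2981 = 10063737.001
Vs = sqrt(10063737.001) = 3172.34 m/s

3172.34


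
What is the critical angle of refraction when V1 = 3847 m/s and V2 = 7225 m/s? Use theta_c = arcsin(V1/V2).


V1/V2 = 3847/7225 = 0.532457
theta_c = arcsin(0.532457) = 32.1716 degrees

32.1716


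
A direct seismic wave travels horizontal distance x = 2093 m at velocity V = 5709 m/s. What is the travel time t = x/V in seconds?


t = x / V
= 2093 / 5709
= 0.3666 s

0.3666


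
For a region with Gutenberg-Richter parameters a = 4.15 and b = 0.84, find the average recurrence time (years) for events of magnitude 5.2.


log10(N) = 4.15 - 0.84*5.2 = -0.218
N = 10^-0.218 = 0.605341
T = 1/N = 1/0.605341 = 1.652 years

1.652


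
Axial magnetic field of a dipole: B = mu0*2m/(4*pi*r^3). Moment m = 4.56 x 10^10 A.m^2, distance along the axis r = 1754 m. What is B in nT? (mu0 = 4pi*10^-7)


m = 4.56 x 10^10 = 45600000000 A.m^2
2m = 91200000000 A.m^2
r^3 = 1754^3 = 5396209064
B = (4pi*10^-7) * 91200000000 / (4*pi * 5396209064) * 1e9
= 114605.300003 / 67810763010.79 * 1e9
= 1690.0754 nT

1690.0754


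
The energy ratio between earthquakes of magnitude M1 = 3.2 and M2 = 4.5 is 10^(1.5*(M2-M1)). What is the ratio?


M2 - M1 = 4.5 - 3.2 = 1.3
1.5 * 1.3 = 1.95
ratio = 10^1.95 = 89.13

89.13


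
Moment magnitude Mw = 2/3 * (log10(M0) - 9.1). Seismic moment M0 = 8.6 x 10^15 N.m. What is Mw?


log10(M0) = log10(8.6 x 10^15) = 15.9345
Mw = 2/3 * (15.9345 - 9.1)
= 2/3 * 6.8345
= 4.56

4.56


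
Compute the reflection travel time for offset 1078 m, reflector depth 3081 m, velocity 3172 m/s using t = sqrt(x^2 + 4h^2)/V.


x^2 + 4h^2 = 1078^2 + 4*3081^2 = 1162084 + 37970244 = 39132328
sqrt(39132328) = 6255.5837
t = 6255.5837 / 3172 = 1.9721 s

1.9721


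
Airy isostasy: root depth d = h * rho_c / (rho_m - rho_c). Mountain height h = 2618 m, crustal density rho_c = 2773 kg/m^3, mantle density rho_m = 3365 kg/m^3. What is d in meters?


rho_m - rho_c = 3365 - 2773 = 592
d = 2618 * 2773 / 592
= 7259714 / 592
= 12263.03 m

12263.03


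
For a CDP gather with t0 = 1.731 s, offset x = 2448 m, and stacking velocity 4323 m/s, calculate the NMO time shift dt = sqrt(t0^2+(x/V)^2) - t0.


x/Vnmo = 2448/4323 = 0.566273
(x/Vnmo)^2 = 0.320666
t0^2 = 2.996361
sqrt(2.996361 + 0.320666) = 1.821271
dt = 1.821271 - 1.731 = 0.090271

0.090271


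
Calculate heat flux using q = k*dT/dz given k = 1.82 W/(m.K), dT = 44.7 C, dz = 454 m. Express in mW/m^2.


q = k * dT / dz * 1000
= 1.82 * 44.7 / 454 * 1000
= 0.179194 * 1000
= 179.1938 mW/m^2

179.1938


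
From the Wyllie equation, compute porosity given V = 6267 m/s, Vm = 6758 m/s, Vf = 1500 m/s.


1/V - 1/Vm = 1/6267 - 1/6758 = 1.159e-05
1/Vf - 1/Vm = 1/1500 - 1/6758 = 0.00051869
phi = 1.159e-05 / 0.00051869 = 0.0224

0.0224


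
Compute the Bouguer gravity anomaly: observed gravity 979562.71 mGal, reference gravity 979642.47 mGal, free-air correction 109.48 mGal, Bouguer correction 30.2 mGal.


BA = g_obs - g_ref + FAC - BC
= 979562.71 - 979642.47 + 109.48 - 30.2
= -0.48 mGal

-0.48


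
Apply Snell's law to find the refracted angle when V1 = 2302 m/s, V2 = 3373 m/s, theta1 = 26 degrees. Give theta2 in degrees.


sin(theta1) = sin(26 deg) = 0.438371
sin(theta2) = V2/V1 * sin(theta1) = 3373/2302 * 0.438371 = 0.642322
theta2 = arcsin(0.642322) = 39.9652 degrees

39.9652


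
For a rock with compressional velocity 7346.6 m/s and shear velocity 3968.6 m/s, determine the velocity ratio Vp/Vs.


Vp/Vs = 7346.6 / 3968.6
= 1.8512

1.8512


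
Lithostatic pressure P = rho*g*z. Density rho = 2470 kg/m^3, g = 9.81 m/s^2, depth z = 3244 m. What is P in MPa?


P = rho * g * z / 1e6
= 2470 * 9.81 * 3244 / 1e6
= 78604390.8 / 1e6
= 78.6044 MPa

78.6044


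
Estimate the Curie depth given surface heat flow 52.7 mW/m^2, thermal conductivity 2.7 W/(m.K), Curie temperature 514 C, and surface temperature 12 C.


T_Curie - T_surf = 514 - 12 = 502 C
Convert q to W/m^2: 52.7 mW/m^2 = 0.0527 W/m^2
d = 502 * 2.7 / 0.0527 = 25719.17 m

25719.17


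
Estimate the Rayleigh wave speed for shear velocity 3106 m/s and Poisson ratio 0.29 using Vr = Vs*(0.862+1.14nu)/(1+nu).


Numerator factor = 0.862 + 1.14*0.29 = 1.1926
Denominator = 1 + 0.29 = 1.29
Vr = 3106 * 1.1926 / 1.29 = 2871.48 m/s

2871.48


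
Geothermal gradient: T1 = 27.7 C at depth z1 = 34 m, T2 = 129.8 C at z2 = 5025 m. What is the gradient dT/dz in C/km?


dT = 129.8 - 27.7 = 102.1 C
dz = 5025 - 34 = 4991 m
gradient = dT/dz * 1000 = 102.1/4991 * 1000 = 20.4568 C/km

20.4568


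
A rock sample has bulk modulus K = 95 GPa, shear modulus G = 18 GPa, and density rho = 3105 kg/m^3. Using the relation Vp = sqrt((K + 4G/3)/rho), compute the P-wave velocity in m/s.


First compute the effective modulus:
K + 4G/3 = 95e9 + 4*18e9/3 = 119000000000.0 Pa
Then divide by density:
119000000000.0 / 3105 = 38325281.8035 Pa/(kg/m^3)
Take the square root:
Vp = sqrt(38325281.8035) = 6190.74 m/s

6190.74


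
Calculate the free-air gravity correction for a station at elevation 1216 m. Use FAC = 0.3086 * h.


FAC = 0.3086 * h
= 0.3086 * 1216
= 375.2576 mGal

375.2576


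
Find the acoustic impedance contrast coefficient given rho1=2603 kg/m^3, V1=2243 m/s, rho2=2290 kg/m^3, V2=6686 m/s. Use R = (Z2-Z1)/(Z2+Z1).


Z1 = 2603 * 2243 = 5838529
Z2 = 2290 * 6686 = 15310940
R = (15310940 - 5838529) / (15310940 + 5838529) = 9472411 / 21149469 = 0.4479

0.4479


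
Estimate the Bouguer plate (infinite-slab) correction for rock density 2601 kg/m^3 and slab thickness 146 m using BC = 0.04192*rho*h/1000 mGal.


BC = 0.04192 * rho * h / 1000
= 0.04192 * 2601 * 146 / 1000
= 15.919 mGal

15.919


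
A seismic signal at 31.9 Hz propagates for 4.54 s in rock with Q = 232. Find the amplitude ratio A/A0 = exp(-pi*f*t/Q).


pi*f*t/Q = pi*31.9*4.54/232 = 1.961139
A/A0 = exp(-1.961139) = 0.140698

0.140698


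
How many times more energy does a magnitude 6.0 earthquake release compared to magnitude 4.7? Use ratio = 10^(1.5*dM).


M2 - M1 = 6.0 - 4.7 = 1.3
1.5 * 1.3 = 1.95
ratio = 10^1.95 = 89.13

89.13


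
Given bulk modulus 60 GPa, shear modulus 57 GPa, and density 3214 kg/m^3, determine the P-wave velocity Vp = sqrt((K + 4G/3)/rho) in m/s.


First compute the effective modulus:
K + 4G/3 = 60e9 + 4*57e9/3 = 136000000000.0 Pa
Then divide by density:
136000000000.0 / 3214 = 42314872.4331 Pa/(kg/m^3)
Take the square root:
Vp = sqrt(42314872.4331) = 6504.99 m/s

6504.99


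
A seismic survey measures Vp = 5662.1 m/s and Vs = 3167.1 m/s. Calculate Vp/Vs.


Vp/Vs = 5662.1 / 3167.1
= 1.7878

1.7878


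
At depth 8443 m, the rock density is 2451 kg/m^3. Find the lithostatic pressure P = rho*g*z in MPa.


P = rho * g * z / 1e6
= 2451 * 9.81 * 8443 / 1e6
= 203006109.33 / 1e6
= 203.0061 MPa

203.0061


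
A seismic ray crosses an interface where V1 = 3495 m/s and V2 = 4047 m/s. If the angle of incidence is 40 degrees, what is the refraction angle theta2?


sin(theta1) = sin(40 deg) = 0.642788
sin(theta2) = V2/V1 * sin(theta1) = 4047/3495 * 0.642788 = 0.744309
theta2 = arcsin(0.744309) = 48.0998 degrees

48.0998


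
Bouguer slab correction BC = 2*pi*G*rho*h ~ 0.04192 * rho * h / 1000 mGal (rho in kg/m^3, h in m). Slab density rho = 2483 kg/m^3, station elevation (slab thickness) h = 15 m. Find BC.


BC = 0.04192 * rho * h / 1000
= 0.04192 * 2483 * 15 / 1000
= 1.5613 mGal

1.5613


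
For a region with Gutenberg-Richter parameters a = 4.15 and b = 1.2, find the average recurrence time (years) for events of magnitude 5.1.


log10(N) = 4.15 - 1.2*5.1 = -1.97
N = 10^-1.97 = 0.010715
T = 1/N = 1/0.010715 = 93.3254 years

93.3254


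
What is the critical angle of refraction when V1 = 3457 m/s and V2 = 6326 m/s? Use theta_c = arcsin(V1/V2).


V1/V2 = 3457/6326 = 0.546475
theta_c = arcsin(0.546475) = 33.1255 degrees

33.1255


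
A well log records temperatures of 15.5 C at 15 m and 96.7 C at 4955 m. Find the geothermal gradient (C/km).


dT = 96.7 - 15.5 = 81.2 C
dz = 4955 - 15 = 4940 m
gradient = dT/dz * 1000 = 81.2/4940 * 1000 = 16.4372 C/km

16.4372


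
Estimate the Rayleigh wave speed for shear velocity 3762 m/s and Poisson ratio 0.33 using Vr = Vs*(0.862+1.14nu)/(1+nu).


Numerator factor = 0.862 + 1.14*0.33 = 1.2382
Denominator = 1 + 0.33 = 1.33
Vr = 3762 * 1.2382 / 1.33 = 3502.34 m/s

3502.34


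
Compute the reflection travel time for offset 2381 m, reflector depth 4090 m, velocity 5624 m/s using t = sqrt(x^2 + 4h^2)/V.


x^2 + 4h^2 = 2381^2 + 4*4090^2 = 5669161 + 66912400 = 72581561
sqrt(72581561) = 8519.4813
t = 8519.4813 / 5624 = 1.5148 s

1.5148


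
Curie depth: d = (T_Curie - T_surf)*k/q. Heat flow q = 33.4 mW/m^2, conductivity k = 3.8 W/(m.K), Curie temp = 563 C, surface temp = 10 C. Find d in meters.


T_Curie - T_surf = 563 - 10 = 553 C
Convert q to W/m^2: 33.4 mW/m^2 = 0.0334 W/m^2
d = 553 * 3.8 / 0.0334 = 62916.17 m

62916.17


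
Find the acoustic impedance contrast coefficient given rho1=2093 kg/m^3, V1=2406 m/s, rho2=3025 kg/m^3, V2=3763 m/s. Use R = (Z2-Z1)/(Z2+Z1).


Z1 = 2093 * 2406 = 5035758
Z2 = 3025 * 3763 = 11383075
R = (11383075 - 5035758) / (11383075 + 5035758) = 6347317 / 16418833 = 0.3866

0.3866


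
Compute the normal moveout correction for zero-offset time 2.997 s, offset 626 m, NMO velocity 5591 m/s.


x/Vnmo = 626/5591 = 0.111966
(x/Vnmo)^2 = 0.012536
t0^2 = 8.982009
sqrt(8.982009 + 0.012536) = 2.999091
dt = 2.999091 - 2.997 = 0.002091

0.002091


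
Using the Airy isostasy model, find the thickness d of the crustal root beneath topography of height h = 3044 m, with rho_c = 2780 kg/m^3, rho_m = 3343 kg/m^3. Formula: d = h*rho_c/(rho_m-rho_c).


rho_m - rho_c = 3343 - 2780 = 563
d = 3044 * 2780 / 563
= 8462320 / 563
= 15030.76 m

15030.76


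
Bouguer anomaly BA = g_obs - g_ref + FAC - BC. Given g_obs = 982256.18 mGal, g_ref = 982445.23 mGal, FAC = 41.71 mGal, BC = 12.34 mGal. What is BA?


BA = g_obs - g_ref + FAC - BC
= 982256.18 - 982445.23 + 41.71 - 12.34
= -159.68 mGal

-159.68


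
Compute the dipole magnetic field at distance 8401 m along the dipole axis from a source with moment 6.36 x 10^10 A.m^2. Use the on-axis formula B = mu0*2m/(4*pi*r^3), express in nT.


m = 6.36 x 10^10 = 63600000000 A.m^2
2m = 127200000000 A.m^2
r^3 = 8401^3 = 592915705201
B = (4pi*10^-7) * 127200000000 / (4*pi * 592915705201) * 1e9
= 159844.234215 / 7450798494629.89 * 1e9
= 21.4533 nT

21.4533


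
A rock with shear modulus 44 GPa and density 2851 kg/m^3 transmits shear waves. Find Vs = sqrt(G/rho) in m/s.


Convert G to Pa: G = 44e9 Pa
Compute G/rho = 44e9 / 2851 = 15433181.3399
Vs = sqrt(15433181.3399) = 3928.51 m/s

3928.51


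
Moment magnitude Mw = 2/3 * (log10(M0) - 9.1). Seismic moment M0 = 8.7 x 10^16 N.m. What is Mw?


log10(M0) = log10(8.7 x 10^16) = 16.9395
Mw = 2/3 * (16.9395 - 9.1)
= 2/3 * 7.8395
= 5.23

5.23


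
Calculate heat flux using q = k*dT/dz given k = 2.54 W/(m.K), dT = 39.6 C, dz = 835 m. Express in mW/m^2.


q = k * dT / dz * 1000
= 2.54 * 39.6 / 835 * 1000
= 0.12046 * 1000
= 120.4599 mW/m^2

120.4599


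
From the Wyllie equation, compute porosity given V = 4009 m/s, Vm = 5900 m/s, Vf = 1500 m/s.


1/V - 1/Vm = 1/4009 - 1/5900 = 7.995e-05
1/Vf - 1/Vm = 1/1500 - 1/5900 = 0.00049718
phi = 7.995e-05 / 0.00049718 = 0.1608

0.1608


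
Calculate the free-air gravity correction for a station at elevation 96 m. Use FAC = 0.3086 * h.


FAC = 0.3086 * h
= 0.3086 * 96
= 29.6256 mGal

29.6256


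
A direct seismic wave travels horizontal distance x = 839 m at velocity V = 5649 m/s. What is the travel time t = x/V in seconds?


t = x / V
= 839 / 5649
= 0.1485 s

0.1485


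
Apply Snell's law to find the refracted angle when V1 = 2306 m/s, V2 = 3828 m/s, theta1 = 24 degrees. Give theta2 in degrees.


sin(theta1) = sin(24 deg) = 0.406737
sin(theta2) = V2/V1 * sin(theta1) = 3828/2306 * 0.406737 = 0.67519
theta2 = arcsin(0.67519) = 42.4689 degrees

42.4689


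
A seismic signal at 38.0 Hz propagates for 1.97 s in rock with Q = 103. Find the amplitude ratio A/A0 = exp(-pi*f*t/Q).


pi*f*t/Q = pi*38.0*1.97/103 = 2.283297
A/A0 = exp(-2.283297) = 0.101947

0.101947


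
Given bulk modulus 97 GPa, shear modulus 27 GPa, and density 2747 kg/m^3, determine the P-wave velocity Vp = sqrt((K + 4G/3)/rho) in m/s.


First compute the effective modulus:
K + 4G/3 = 97e9 + 4*27e9/3 = 133000000000.0 Pa
Then divide by density:
133000000000.0 / 2747 = 48416454.3138 Pa/(kg/m^3)
Take the square root:
Vp = sqrt(48416454.3138) = 6958.19 m/s

6958.19


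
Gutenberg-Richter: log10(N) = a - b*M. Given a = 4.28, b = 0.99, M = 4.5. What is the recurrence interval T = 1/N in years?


log10(N) = 4.28 - 0.99*4.5 = -0.175
N = 10^-0.175 = 0.668344
T = 1/N = 1/0.668344 = 1.4962 years

1.4962


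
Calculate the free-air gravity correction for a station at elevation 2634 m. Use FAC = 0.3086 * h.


FAC = 0.3086 * h
= 0.3086 * 2634
= 812.8524 mGal

812.8524


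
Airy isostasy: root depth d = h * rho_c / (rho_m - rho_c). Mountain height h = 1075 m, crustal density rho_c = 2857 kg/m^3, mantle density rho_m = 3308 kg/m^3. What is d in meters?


rho_m - rho_c = 3308 - 2857 = 451
d = 1075 * 2857 / 451
= 3071275 / 451
= 6809.92 m

6809.92


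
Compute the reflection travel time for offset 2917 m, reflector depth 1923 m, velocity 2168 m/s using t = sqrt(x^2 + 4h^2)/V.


x^2 + 4h^2 = 2917^2 + 4*1923^2 = 8508889 + 14791716 = 23300605
sqrt(23300605) = 4827.07
t = 4827.07 / 2168 = 2.2265 s

2.2265


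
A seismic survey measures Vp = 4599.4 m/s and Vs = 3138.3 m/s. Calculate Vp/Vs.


Vp/Vs = 4599.4 / 3138.3
= 1.4656

1.4656


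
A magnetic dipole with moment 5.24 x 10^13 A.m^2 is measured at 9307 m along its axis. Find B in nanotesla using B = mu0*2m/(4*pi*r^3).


m = 5.24 x 10^13 = 52400000000000 A.m^2
2m = 104800000000000 A.m^2
r^3 = 9307^3 = 806174657443
B = (4pi*10^-7) * 104800000000000 / (4*pi * 806174657443) * 1e9
= 131695564.038484 / 10130689525332.79 * 1e9
= 12999.6644 nT

12999.6644


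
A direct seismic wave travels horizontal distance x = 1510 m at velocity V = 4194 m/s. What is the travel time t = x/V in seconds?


t = x / V
= 1510 / 4194
= 0.36 s

0.36


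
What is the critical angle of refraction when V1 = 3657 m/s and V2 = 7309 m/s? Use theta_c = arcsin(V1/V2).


V1/V2 = 3657/7309 = 0.500342
theta_c = arcsin(0.500342) = 30.0226 degrees

30.0226


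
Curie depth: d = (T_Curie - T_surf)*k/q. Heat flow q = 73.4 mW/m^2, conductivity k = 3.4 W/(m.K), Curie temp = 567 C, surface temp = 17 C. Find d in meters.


T_Curie - T_surf = 567 - 17 = 550 C
Convert q to W/m^2: 73.4 mW/m^2 = 0.0734 W/m^2
d = 550 * 3.4 / 0.0734 = 25476.84 m

25476.84


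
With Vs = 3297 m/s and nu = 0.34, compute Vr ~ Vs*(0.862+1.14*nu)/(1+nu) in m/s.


Numerator factor = 0.862 + 1.14*0.34 = 1.2496
Denominator = 1 + 0.34 = 1.34
Vr = 3297 * 1.2496 / 1.34 = 3074.58 m/s

3074.58


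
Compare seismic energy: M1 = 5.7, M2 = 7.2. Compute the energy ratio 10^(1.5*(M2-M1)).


M2 - M1 = 7.2 - 5.7 = 1.5
1.5 * 1.5 = 2.25
ratio = 10^2.25 = 177.83

177.83


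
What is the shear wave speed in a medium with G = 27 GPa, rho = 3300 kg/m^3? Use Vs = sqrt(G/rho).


Convert G to Pa: G = 27e9 Pa
Compute G/rho = 27e9 / 3300 = 8181818.1818
Vs = sqrt(8181818.1818) = 2860.39 m/s

2860.39


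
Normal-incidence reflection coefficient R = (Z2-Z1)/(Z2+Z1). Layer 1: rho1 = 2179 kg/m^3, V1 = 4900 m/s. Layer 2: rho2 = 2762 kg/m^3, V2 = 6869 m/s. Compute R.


Z1 = 2179 * 4900 = 10677100
Z2 = 2762 * 6869 = 18972178
R = (18972178 - 10677100) / (18972178 + 10677100) = 8295078 / 29649278 = 0.2798

0.2798


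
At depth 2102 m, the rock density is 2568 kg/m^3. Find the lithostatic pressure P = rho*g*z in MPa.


P = rho * g * z / 1e6
= 2568 * 9.81 * 2102 / 1e6
= 52953752.16 / 1e6
= 52.9538 MPa

52.9538


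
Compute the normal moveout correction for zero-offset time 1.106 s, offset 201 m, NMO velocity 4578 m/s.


x/Vnmo = 201/4578 = 0.043906
(x/Vnmo)^2 = 0.001928
t0^2 = 1.223236
sqrt(1.223236 + 0.001928) = 1.106871
dt = 1.106871 - 1.106 = 0.000871

8.710000e-04


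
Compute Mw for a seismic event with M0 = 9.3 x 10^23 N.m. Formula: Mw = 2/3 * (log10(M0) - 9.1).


log10(M0) = log10(9.3 x 10^23) = 23.9685
Mw = 2/3 * (23.9685 - 9.1)
= 2/3 * 14.8685
= 9.91

9.91


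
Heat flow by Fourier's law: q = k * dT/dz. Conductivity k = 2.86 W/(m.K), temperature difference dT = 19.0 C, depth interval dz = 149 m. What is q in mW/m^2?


q = k * dT / dz * 1000
= 2.86 * 19.0 / 149 * 1000
= 0.364698 * 1000
= 364.698 mW/m^2

364.698


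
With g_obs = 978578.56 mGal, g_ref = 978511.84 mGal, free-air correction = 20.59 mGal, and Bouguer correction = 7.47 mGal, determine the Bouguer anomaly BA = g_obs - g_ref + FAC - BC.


BA = g_obs - g_ref + FAC - BC
= 978578.56 - 978511.84 + 20.59 - 7.47
= 79.84 mGal

79.84


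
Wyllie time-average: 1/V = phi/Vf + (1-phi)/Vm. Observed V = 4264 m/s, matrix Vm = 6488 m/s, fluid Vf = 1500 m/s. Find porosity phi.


1/V - 1/Vm = 1/4264 - 1/6488 = 8.039e-05
1/Vf - 1/Vm = 1/1500 - 1/6488 = 0.00051254
phi = 8.039e-05 / 0.00051254 = 0.1568

0.1568


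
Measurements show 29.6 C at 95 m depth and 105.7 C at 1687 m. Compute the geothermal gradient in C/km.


dT = 105.7 - 29.6 = 76.1 C
dz = 1687 - 95 = 1592 m
gradient = dT/dz * 1000 = 76.1/1592 * 1000 = 47.8015 C/km

47.8015


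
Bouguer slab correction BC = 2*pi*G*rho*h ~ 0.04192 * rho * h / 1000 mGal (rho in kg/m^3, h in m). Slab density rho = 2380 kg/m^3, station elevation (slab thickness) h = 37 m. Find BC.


BC = 0.04192 * rho * h / 1000
= 0.04192 * 2380 * 37 / 1000
= 3.6915 mGal

3.6915


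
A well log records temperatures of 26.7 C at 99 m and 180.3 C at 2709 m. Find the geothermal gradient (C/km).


dT = 180.3 - 26.7 = 153.6 C
dz = 2709 - 99 = 2610 m
gradient = dT/dz * 1000 = 153.6/2610 * 1000 = 58.8506 C/km

58.8506


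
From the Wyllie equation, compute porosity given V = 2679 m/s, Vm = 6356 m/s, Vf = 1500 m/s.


1/V - 1/Vm = 1/2679 - 1/6356 = 0.00021594
1/Vf - 1/Vm = 1/1500 - 1/6356 = 0.00050934
phi = 0.00021594 / 0.00050934 = 0.424

0.424


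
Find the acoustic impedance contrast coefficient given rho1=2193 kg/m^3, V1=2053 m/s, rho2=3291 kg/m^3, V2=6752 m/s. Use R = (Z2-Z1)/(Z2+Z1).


Z1 = 2193 * 2053 = 4502229
Z2 = 3291 * 6752 = 22220832
R = (22220832 - 4502229) / (22220832 + 4502229) = 17718603 / 26723061 = 0.663

0.663


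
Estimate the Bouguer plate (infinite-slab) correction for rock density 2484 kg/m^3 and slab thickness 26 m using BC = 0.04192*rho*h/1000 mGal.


BC = 0.04192 * rho * h / 1000
= 0.04192 * 2484 * 26 / 1000
= 2.7074 mGal

2.7074


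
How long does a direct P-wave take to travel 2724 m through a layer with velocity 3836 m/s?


t = x / V
= 2724 / 3836
= 0.7101 s

0.7101


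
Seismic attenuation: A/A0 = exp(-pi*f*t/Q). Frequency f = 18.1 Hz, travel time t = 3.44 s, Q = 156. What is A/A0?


pi*f*t/Q = pi*18.1*3.44/156 = 1.253898
A/A0 = exp(-1.253898) = 0.28539

0.28539


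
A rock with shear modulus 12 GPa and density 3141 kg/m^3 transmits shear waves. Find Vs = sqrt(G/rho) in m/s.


Convert G to Pa: G = 12e9 Pa
Compute G/rho = 12e9 / 3141 = 3820439.3505
Vs = sqrt(3820439.3505) = 1954.59 m/s

1954.59


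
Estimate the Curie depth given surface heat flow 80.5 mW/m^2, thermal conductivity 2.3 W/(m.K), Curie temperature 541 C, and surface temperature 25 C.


T_Curie - T_surf = 541 - 25 = 516 C
Convert q to W/m^2: 80.5 mW/m^2 = 0.0805 W/m^2
d = 516 * 2.3 / 0.0805 = 14742.86 m

14742.86


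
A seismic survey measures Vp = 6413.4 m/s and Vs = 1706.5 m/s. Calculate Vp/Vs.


Vp/Vs = 6413.4 / 1706.5
= 3.7582

3.7582
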